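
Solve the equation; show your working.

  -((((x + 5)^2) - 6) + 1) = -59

Step 1. [-((((x + 5)^2) - 6) + 1) = -59] LHS negated; negate both sides. So neg: (((x + 5)^2) - 6) + 1 = 59.
Step 2. [(((x + 5)^2) - 6) + 1 = 59] subtract 1: x sits inside (… + 1) ⇒ sub: ((x + 5)^2) - 6 = 58.
Step 3. [((x + 5)^2) - 6 = 58] 6 comes off first (add 6), so sub: (x + 5)^2 = 64.
Step 4. [(x + 5)^2 = 64] LHS squared, RHS 64 ≥ 0: apply √ (±). So sqrt: x + 5 = 8 or -8.
Step 5. [x + 5 = 8 or -8] subtract 5: x sits inside (… + 5), so sub: x = 3 or -13.

Answer: x ∈ {-13, 3}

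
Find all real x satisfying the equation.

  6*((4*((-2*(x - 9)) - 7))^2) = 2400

Step 1. [6*((4*((-2*(x - 9)) - 7))^2) = 2400] LHS = 6·(…); ÷6 both sides. So div: (4*((-2*(x - 9)) - 7))^2 = 400.
Step 2. [(4*((-2*(x - 9)) - 7))^2 = 400] LHS squared, RHS 400 ≥ 0: apply √ (±). So sqrt: 4*((-2*(x - 9)) - 7) = 20 or -20.
Step 3. [4*((-2*(x - 9)) - 7) = 20 or -20] leading coefficient 4: divide by 4. So div: (-2*(x - 9)) - 7 = 5 or -5.
Step 4. [(-2*(x - 9)) - 7 = 5 or -5] -7 is outermost — add 7 both sides. So sub: -2*(x - 9) = 12 or 2.
Step 5. [-2*(x - 9) = 12 or 2] -2 out front; divide by -2. So div: x - 9 = -6 or -1.
Step 6. [x - 9 = -6 or -1] the outer -9 inverts by adding 9, so sub: x = 3 or 8.

Answer: x ∈ {3, 8}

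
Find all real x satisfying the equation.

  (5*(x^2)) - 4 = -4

Step 1. [(5*(x^2)) - 4 = -4] 4 comes off first (add 4) ⇒ sub: 5*(x^2) = 0.
Step 2. [5*(x^2) = 0] divide by the outer 5, so div: x^2 = 0.
Step 3. [x^2 = 0] LHS squared, RHS 0 ≥ 0: apply √ (±), so sqrt: x = 0.

Answer: x ∈ {0}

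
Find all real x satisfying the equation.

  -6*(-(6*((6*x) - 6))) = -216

Step 1. [-6*(-(6*((6*x) - 6))) = -216] -6 out front; divide by -6. So div: -(6*((6*x) - 6)) = 36.
Step 2. [-(6*((6*x) - 6)) = 36] flip signs both sides, so neg: 6*((6*x) - 6) = -36.
Step 3. [6*((6*x) - 6) = -36] LHS = 6·(…); ÷6 both sides ⇒ div: (6*x) - 6 = -6.
Step 4. [(6*x) - 6 = -6] peel the -6: add 6 from each side ⇒ sub: 6*x = 0.
Step 5. [6*x = 0] divide by the outer 6, so div: x = 0.

Answer: x ∈ {0}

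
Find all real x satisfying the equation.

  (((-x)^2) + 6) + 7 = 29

Step 1. [(((-x)^2) + 6) + 7 = 29] subtract 7: x sits inside (… + 7) ⇒ sub: ((-x)^2) + 6 = 22.
Step 2. [((-x)^2) + 6 = 22] +6 is outermost — subtract 6 both sides. So sub: (-x)^2 = 16.
Step 3. [(-x)^2 = 16] √ both sides: 16 ≥ 0 gives two branches, so sqrt: -x = 4 or -4.
Step 4. [-x = 4 or -4] LHS negated; negate both sides ⇒ neg: x = -4 or 4.

Answer: x ∈ {-4, 4}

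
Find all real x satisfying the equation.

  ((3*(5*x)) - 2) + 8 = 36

Step 1. [((3*(5*x)) - 2) + 8 = 36] +8 is outermost — subtract 8 both sides. So sub: (3*(5*x)) - 2 = 28.
Step 2. [(3*(5*x)) - 2 = 28] add 2: x sits inside (… - 2) ⇒ sub: 3*(5*x) = 30.
Step 3. [3*(5*x) = 30] divide by the outer 3. So div: 5*x = 10.
Step 4. [5*x = 10] 5·(inner) — divide through by 5, so div: x = 2.

Answer: x ∈ {2}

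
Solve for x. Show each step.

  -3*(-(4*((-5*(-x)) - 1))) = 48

Step 1. [-3*(-(4*((-5*(-x)) - 1))) = 48] -3 out front; divide by -3 ⇒ div: -(4*((-5*(-x)) - 1)) = -16.
Step 2. [-(4*((-5*(-x)) - 1)) = -16] leading − — multiply by −1 ⇒ neg: 4*((-5*(-x)) - 1) = 16.
Step 3. [4*((-5*(-x)) - 1) = 16] LHS = 4·(…); ÷4 both sides ⇒ div: (-5*(-x)) - 1 = 4.
Step 4. [(-5*(-x)) - 1 = 4] peel the -1: add 1 from each side. So sub: -5*(-x) = 5.
Step 5. [-5*(-x) = 5] -5·(inner) — divide through by -5, so div: -x = -1.
Step 6. [-x = -1] flip signs both sides, so neg: x = 1.

Answer: x ∈ {1}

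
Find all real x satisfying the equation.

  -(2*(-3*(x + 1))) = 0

Step 1. [-(2*(-3*(x + 1))) = 0] leading − — multiply by −1 ⇒ neg: 2*(-3*(x + 1)) = 0.
Step 2. [2*(-3*(x + 1)) = 0] divide by the outer 2. So div: -3*(x + 1) = 0.
Step 3. [-3*(x + 1) = 0] leading coefficient -3: divide by -3 ⇒ div: x + 1 = 0.
Step 4. [x + 1 = 0] peel the +1: subtract 1 from each side ⇒ sub: x = -1.

Answer: x ∈ {-1}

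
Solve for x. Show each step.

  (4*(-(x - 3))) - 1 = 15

Step 1. [(4*(-(x - 3))) - 1 = 15] the outer -1 inverts by adding 1. So sub: 4*(-(x - 3)) = 16.
Step 2. [4*(-(x - 3)) = 16] divide by the outer 4 ⇒ div: -(x - 3) = 4.
Step 3. [-(x - 3) = 4] leading − — multiply by −1. So neg: x - 3 = -4.
Step 4. [x - 3 = -4] peel the -3: add 3 from each side ⇒ sub: x = -1.

Answer: x ∈ {-1}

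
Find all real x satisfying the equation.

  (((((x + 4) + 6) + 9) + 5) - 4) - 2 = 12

Step 1. [(((((x + 4) + 6) + 9) + 5) - 4) - 2 = 12] 2 comes off first (add 2), so sub: ((((x + 4) + 6) + 9) + 5) - 4 = 14.
Step 2. [((((x + 4) + 6) + 9) + 5) - 4 = 14] 4 comes off first (add 4), so sub: (((x + 4) + 6) + 9) + 5 = 18.
Step 3. [(((x + 4) + 6) + 9) + 5 = 18] the outer +5 inverts by subtracting 5 ⇒ sub: ((x + 4) + 6) + 9 = 13.
Step 4. [((x + 4) + 6) + 9 = 13] 9 comes off first (subtract 9) ⇒ sub: (x + 4) + 6 = 4.
Step 5. [(x + 4) + 6 = 4] subtract 6: x sits inside (… + 6), so sub: x + 4 = -2.
Step 6. [x + 4 = -2] the outer +4 inverts by subtracting 4. So sub: x = -6.

Answer: x ∈ {-6}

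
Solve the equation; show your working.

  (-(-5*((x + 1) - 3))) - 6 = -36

Step 1. [(-(-5*((x + 1) - 3))) - 6 = -36] add 6: x sits inside (… - 6). So sub: -(-5*((x + 1) - 3)) = -30.
Step 2. [-(-5*((x + 1) - 3)) = -30] leading − — multiply by −1, so neg: -5*((x + 1) - 3) = 30.
Step 3. [-5*((x + 1) - 3) = 30] divide by the outer -5 ⇒ div: (x + 1) - 3 = -6.
Step 4. [(x + 1) - 3 = -6] 3 comes off first (add 3). So sub: x + 1 = -3.
Step 5. [x + 1 = -3] peel the +1: subtract 1 from each side. So sub: x = -4.

Answer: x ∈ {-4}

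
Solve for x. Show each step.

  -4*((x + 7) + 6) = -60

Step 1. [-4*((x + 7) + 6) = -60] -4 out front; divide by -4 ⇒ div: (x + 7) + 6 = 15.
Step 2. [(x + 7) + 6 = 15] subtract 6: x sits inside (… + 6). So sub: x + 7 = 9.
Step 3. [x + 7 = 9] +7 is outermost — subtract 7 both sides. So sub: x = 2.

Answer: x ∈ {2}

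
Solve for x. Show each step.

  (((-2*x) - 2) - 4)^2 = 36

Step 1. [(((-2*x) - 2) - 4)^2 = 36] 36 ≥ 0, LHS is (·)² — take ±√ ⇒ sqrt: ((-2*x) - 2) - 4 = 6 or -6.
Step 2. [((-2*x) - 2) - 4 = 6 or -6] the outer -4 inverts by adding 4. So sub: (-2*x) - 2 = 10 or -2.
Step 3. [(-2*x) - 2 = 10 or -2] -2 divides every term; factor it out ⇒ factor: x + 1 = -5 or 1.
Step 4. [x + 1 = -5 or 1] +1 is outermost — subtract 1 both sides. So sub: x = -6 or 0.

Answer: x ∈ {-6, 0}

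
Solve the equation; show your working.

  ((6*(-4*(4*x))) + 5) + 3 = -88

Step 1. [((6*(-4*(4*x))) + 5) + 3 = -88] peel the +3: subtract 3 from each side. So sub: (6*(-4*(4*x))) + 5 = -91.
Step 2. [(6*(-4*(4*x))) + 5 = -91] subtract 5: x sits inside (… + 5). So sub: 6*(-4*(4*x)) = -96.
Step 3. [6*(-4*(4*x)) = -96] 6·(inner) — divide through by 6. So div: -4*(4*x) = -16.
Step 4. [-4*(4*x) = -16] LHS = -4·(…); ÷-4 both sides, so div: 4*x = 4.
Step 5. [4*x = 4] divide by the outer 4, so div: x = 1.

Answer: x ∈ {1}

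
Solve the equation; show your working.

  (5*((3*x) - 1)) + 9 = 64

Step 1. [(5*((3*x) - 1)) + 9 = 64] 9 comes off first (subtract 9). So sub: 5*((3*x) - 1) = 55.
Step 2. [5*((3*x) - 1) = 55] divide by the outer 5. So div: (3*x) - 1 = 11.
Step 3. [(3*x) - 1 = 11] add 1: x sits inside (… - 1). So sub: 3*x = 12.
Step 4. [3*x = 12] 3 out front; divide by 3 ⇒ div: x = 4.

Answer: x ∈ {4}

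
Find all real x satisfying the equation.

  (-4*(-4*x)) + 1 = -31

Step 1. [(-4*(-4*x)) + 1 = -31] subtract 1: x sits inside (… + 1), so sub: -4*(-4*x) = -32.
Step 2. [-4*(-4*x) = -32] LHS = -4·(…); ÷-4 both sides, so div: -4*x = 8.
Step 3. [-4*x = 8] -4 out front; divide by -4, so div: x = -2.

Answer: x ∈ {-2}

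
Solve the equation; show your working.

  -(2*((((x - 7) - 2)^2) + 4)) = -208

Step 1. [-(2*((((x - 7) - 2)^2) + 4)) = -208] leading − — multiply by −1. So neg: 2*((((x - 7) - 2)^2) + 4) = 208.
Step 2. [2*((((x - 7) - 2)^2) + 4) = 208] 2·(inner) — divide through by 2. So div: (((x - 7) - 2)^2) + 4 = 104.
Step 3. [(((x - 7) - 2)^2) + 4 = 104] subtract 4: x sits inside (… + 4). So sub: ((x - 7) - 2)^2 = 100.
Step 4. [((x - 7) - 2)^2 = 100] LHS squared, RHS 100 ≥ 0: apply √ (±), so sqrt: (x - 7) - 2 = 10 or -10.
Step 5. [(x - 7) - 2 = 10 or -10] the outer -2 inverts by adding 2, so sub: x - 7 = 12 or -8.
Step 6. [x - 7 = 12 or -8] -7 is outermost — add 7 both sides ⇒ sub: x = 19 or -1.

Answer: x ∈ {-1, 19}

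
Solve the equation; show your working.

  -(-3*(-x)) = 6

Step 1. [-(-3*(-x)) = 6] flip signs both sides ⇒ neg: -3*(-x) = -6.
Step 2. [-3*(-x) = -6] LHS = -3·(…); ÷-3 both sides ⇒ div: -x = 2.
Step 3. [-x = 2] LHS negated; negate both sides, so neg: x = -2.

Answer: x ∈ {-2}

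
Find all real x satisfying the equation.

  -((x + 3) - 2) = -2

Step 1. [-((x + 3) - 2) = -2] LHS negated; negate both sides, so neg: (x + 3) - 2 = 2.
Step 2. [(x + 3) - 2 = 2] -2 is outermost — add 2 both sides. So sub: x + 3 = 4.
Step 3. [x + 3 = 4] 3 comes off first (subtract 3), so sub: x = 1.

Answer: x ∈ {1}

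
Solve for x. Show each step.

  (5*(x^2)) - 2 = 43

Step 1. [(5*(x^2)) - 2 = 43] -2 is outermost — add 2 both sides. So sub: 5*(x^2) = 45.
Step 2. [5*(x^2) = 45] LHS = 5·(…); ÷5 both sides ⇒ div: x^2 = 9.
Step 3. [x^2 = 9] LHS squared, RHS 9 ≥ 0: apply √ (±) ⇒ sqrt: x = 3 or -3.

Answer: x ∈ {-3, 3}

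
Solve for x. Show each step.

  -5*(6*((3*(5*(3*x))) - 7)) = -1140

Step 1. [-5*(6*((3*(5*(3*x))) - 7)) = -1140] -5 out front; divide by -5. So div: 6*((3*(5*(3*x))) - 7) = 228.
Step 2. [6*((3*(5*(3*x))) - 7) = 228] LHS = 6·(…); ÷6 both sides, so div: (3*(5*(3*x))) - 7 = 38.
Step 3. [(3*(5*(3*x))) - 7 = 38] the outer -7 inverts by adding 7, so sub: 3*(5*(3*x)) = 45.
Step 4. [3*(5*(3*x)) = 45] LHS = 3·(…); ÷3 both sides ⇒ div: 5*(3*x) = 15.
Step 5. [5*(3*x) = 15] divide by the outer 5. So div: 3*x = 3.
Step 6. [3*x = 3] leading coefficient 3: divide by 3 ⇒ div: x = 1.

Answer: x ∈ {1}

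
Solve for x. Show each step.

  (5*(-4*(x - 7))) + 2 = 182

Step 1. [(5*(-4*(x - 7))) + 2 = 182] 2 comes off first (subtract 2) ⇒ sub: 5*(-4*(x - 7)) = 180.
Step 2. [5*(-4*(x - 7)) = 180] leading coefficient 5: divide by 5. So div: -4*(x - 7) = 36.
Step 3. [-4*(x - 7) = 36] -4·(inner) — divide through by -4, so div: x - 7 = -9.
Step 4. [x - 7 = -9] -7 is outermost — add 7 both sides, so sub: x = -2.

Answer: x ∈ {-2}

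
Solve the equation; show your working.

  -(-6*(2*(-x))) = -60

Step 1. [-(-6*(2*(-x))) = -60] flip signs both sides ⇒ neg: -6*(2*(-x)) = 60.
Step 2. [-6*(2*(-x)) = 60] -6·(inner) — divide through by -6, so div: 2*(-x) = -10.
Step 3. [2*(-x) = -10] divide by the outer 2. So div: -x = -5.
Step 4. [-x = -5] LHS negated; negate both sides. So neg: x = 5.

Answer: x ∈ {5}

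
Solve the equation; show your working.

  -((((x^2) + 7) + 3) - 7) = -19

Step 1. [-((((x^2) + 7) + 3) - 7) = -19] leading − — multiply by −1 ⇒ neg: (((x^2) + 7) + 3) - 7 = 19.
Step 2. [(((x^2) + 7) + 3) - 7 = 19] peel the -7: add 7 from each side. So sub: ((x^2) + 7) + 3 = 26.
Step 3. [((x^2) + 7) + 3 = 26] peel the +3: subtract 3 from each side. So sub: (x^2) + 7 = 23.
Step 4. [(x^2) + 7 = 23] 7 comes off first (subtract 7). So sub: x^2 = 16.
Step 5. [x^2 = 16] √ both sides: 16 ≥ 0 gives two branches ⇒ sqrt: x = 4 or -4.

Answer: x ∈ {-4, 4}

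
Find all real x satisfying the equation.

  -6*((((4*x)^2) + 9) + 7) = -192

Step 1. [-6*((((4*x)^2) + 9) + 7) = -192] -6·(inner) — divide through by -6, so div: (((4*x)^2) + 9) + 7 = 32.
Step 2. [(((4*x)^2) + 9) + 7 = 32] +7 is outermost — subtract 7 both sides, so sub: ((4*x)^2) + 9 = 25.
Step 3. [((4*x)^2) + 9 = 25] subtract 9: x sits inside (… + 9). So sub: (4*x)^2 = 16.
Step 4. [(4*x)^2 = 16] 16 ≥ 0, LHS is (·)² — take ±√, so sqrt: 4*x = 4 or -4.
Step 5. [4*x = 4 or -4] 4·(inner) — divide through by 4. So div: x = 1 or -1.

Answer: x ∈ {-1, 1}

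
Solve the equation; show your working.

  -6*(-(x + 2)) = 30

Step 1. [-6*(-(x + 2)) = 30] -6·(inner) — divide through by -6 ⇒ div: -(x + 2) = -5.
Step 2. [-(x + 2) = -5] flip signs both sides ⇒ neg: x + 2 = 5.
Step 3. [x + 2 = 5] the outer +2 inverts by subtracting 2. So sub: x = 3.

Answer: x ∈ {3}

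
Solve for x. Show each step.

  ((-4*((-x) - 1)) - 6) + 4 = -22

Step 1. [((-4*((-x) - 1)) - 6) + 4 = -22] subtract 4: x sits inside (… + 4). So sub: (-4*((-x) - 1)) - 6 = -26.
Step 2. [(-4*((-x) - 1)) - 6 = -26] add 6: x sits inside (… - 6). So sub: -4*((-x) - 1) = -20.
Step 3. [-4*((-x) - 1) = -20] -4 out front; divide by -4. So div: (-x) - 1 = 5.
Step 4. [(-x) - 1 = 5] peel the -1: add 1 from each side. So sub: -x = 6.
Step 5. [-x = 6] LHS negated; negate both sides. So neg: x = -6.

Answer: x ∈ {-6}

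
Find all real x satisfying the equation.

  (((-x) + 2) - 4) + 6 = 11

Step 1. [(((-x) + 2) - 4) + 6 = 11] subtract 6: x sits inside (… + 6). So sub: ((-x) + 2) - 4 = 5.
Step 2. [((-x) + 2) - 4 = 5] 4 comes off first (add 4). So sub: (-x) + 2 = 9.
Step 3. [(-x) + 2 = 9] peel the +2: subtract 2 from each side, so sub: -x = 7.
Step 4. [-x = 7] leading − — multiply by −1, so neg: x = -7.

Answer: x ∈ {-7}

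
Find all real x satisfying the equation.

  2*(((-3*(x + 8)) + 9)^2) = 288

Step 1. [2*(((-3*(x + 8)) + 9)^2) = 288] LHS = 2·(…); ÷2 both sides. So div: ((-3*(x + 8)) + 9)^2 = 144.
Step 2. [((-3*(x + 8)) + 9)^2 = 144] LHS squared, RHS 144 ≥ 0: apply √ (±), so sqrt: (-3*(x + 8)) + 9 = 12 or -12.
Step 3. [(-3*(x + 8)) + 9 = 12 or -12] subtract 9: x sits inside (… + 9) ⇒ sub: -3*(x + 8) = 3 or -21.
Step 4. [-3*(x + 8) = 3 or -21] divide by the outer -3. So div: x + 8 = -1 or 7.
Step 5. [x + 8 = -1 or 7] subtract 8: x sits inside (… + 8), so sub: x = -9 or -1.

Answer: x ∈ {-9, -1}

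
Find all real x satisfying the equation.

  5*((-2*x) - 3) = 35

Step 1. [5*((-2*x) - 3) = 35] 5 out front; divide by 5 ⇒ div: (-2*x) - 3 = 7.
Step 2. [(-2*x) - 3 = 7] -3 is outermost — add 3 both sides. So sub: -2*x = 10.
Step 3. [-2*x = 10] LHS = -2·(…); ÷-2 both sides, so div: x = -5.

Answer: x ∈ {-5}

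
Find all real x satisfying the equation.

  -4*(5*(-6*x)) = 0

Step 1. [-4*(5*(-6*x)) = 0] -4·(inner) — divide through by -4 ⇒ div: 5*(-6*x) = 0.
Step 2. [5*(-6*x) = 0] LHS = 5·(…); ÷5 both sides. So div: -6*x = 0.
Step 3. [-6*x = 0] divide by the outer -6, so div: x = 0.

Answer: x ∈ {0}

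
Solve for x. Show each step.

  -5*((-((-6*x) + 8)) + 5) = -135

Step 1. [-5*((-((-6*x) + 8)) + 5) = -135] -5·(inner) — divide through by -5 ⇒ div: (-((-6*x) + 8)) + 5 = 27.
Step 2. [(-((-6*x) + 8)) + 5 = 27] subtract 5: x sits inside (… + 5). So sub: -((-6*x) + 8) = 22.
Step 3. [-((-6*x) + 8) = 22] leading − — multiply by −1, so neg: (-6*x) + 8 = -22.
Step 4. [(-6*x) + 8 = -22] subtract 8: x sits inside (… + 8). So sub: -6*x = -30.
Step 5. [-6*x = -30] leading coefficient -6: divide by -6 ⇒ div: x = 5.

Answer: x ∈ {5}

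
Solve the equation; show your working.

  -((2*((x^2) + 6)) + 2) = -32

Step 1. [-((2*((x^2) + 6)) + 2) = -32] flip signs both sides, so neg: (2*((x^2) + 6)) + 2 = 32.
Step 2. [(2*((x^2) + 6)) + 2 = 32] 2 comes off first (subtract 2) ⇒ sub: 2*((x^2) + 6) = 30.
Step 3. [2*((x^2) + 6) = 30] divide by the outer 2 ⇒ div: (x^2) + 6 = 15.
Step 4. [(x^2) + 6 = 15] +6 is outermost — subtract 6 both sides, so sub: x^2 = 9.
Step 5. [x^2 = 9] LHS squared, RHS 9 ≥ 0: apply √ (±). So sqrt: x = 3 or -3.

Answer: x ∈ {-3, 3}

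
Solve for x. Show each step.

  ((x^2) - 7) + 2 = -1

Step 1. [((x^2) - 7) + 2 = -1] the outer +2 inverts by subtracting 2, so sub: (x^2) - 7 = -3.
Step 2. [(x^2) - 7 = -3] add 7: x sits inside (… - 7) ⇒ sub: x^2 = 4.
Step 3. [x^2 = 4] √ both sides: 4 ≥ 0 gives two branches ⇒ sqrt: x = 2 or -2.

Answer: x ∈ {-2, 2}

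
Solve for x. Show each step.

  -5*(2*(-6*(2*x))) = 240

Step 1. [-5*(2*(-6*(2*x))) = 240] LHS = -5·(…); ÷-5 both sides, so div: 2*(-6*(2*x)) = -48.
Step 2. [2*(-6*(2*x)) = -48] leading coefficient 2: divide by 2, so div: -6*(2*x) = -24.
Step 3. [-6*(2*x) = -24] divide by the outer -6, so div: 2*x = 4.
Step 4. [2*x = 4] 2·(inner) — divide through by 2. So div: x = 2.

Answer: x ∈ {2}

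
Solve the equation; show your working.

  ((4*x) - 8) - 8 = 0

Step 1. [((4*x) - 8) - 8 = 0] -8 is outermost — add 8 both sides, so sub: (4*x) - 8 = 8.
Step 2. [(4*x) - 8 = 8] 4 divides every term; factor it out, so factor: x - 2 = 2.
Step 3. [x - 2 = 2] -2 is outermost — add 2 both sides, so sub: x = 4.

Answer: x ∈ {4}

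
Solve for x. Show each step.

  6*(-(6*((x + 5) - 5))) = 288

Step 1. [6*(-(6*((x + 5) - 5))) = 288] 6·(inner) — divide through by 6. So div: -(6*((x + 5) - 5)) = 48.
Step 2. [-(6*((x + 5) - 5)) = 48] leading − — multiply by −1. So neg: 6*((x + 5) - 5) = -48.
Step 3. [6*((x + 5) - 5) = -48] 6·(inner) — divide through by 6 ⇒ div: (x + 5) - 5 = -8.
Step 4. [(x + 5) - 5 = -8] 5 comes off first (add 5). So sub: x + 5 = -3.
Step 5. [x + 5 = -3] 5 comes off first (subtract 5). So sub: x = -8.

Answer: x ∈ {-8}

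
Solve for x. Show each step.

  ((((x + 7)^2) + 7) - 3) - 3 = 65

Step 1. [((((x + 7)^2) + 7) - 3) - 3 = 65] the outer -3 inverts by adding 3, so sub: (((x + 7)^2) + 7) - 3 = 68.
Step 2. [(((x + 7)^2) + 7) - 3 = 68] 3 comes off first (add 3). So sub: ((x + 7)^2) + 7 = 71.
Step 3. [((x + 7)^2) + 7 = 71] the outer +7 inverts by subtracting 7, so sub: (x + 7)^2 = 64.
Step 4. [(x + 7)^2 = 64] 64 ≥ 0, LHS is (·)² — take ±√ ⇒ sqrt: x + 7 = 8 or -8.
Step 5. [x + 7 = 8 or -8] 7 comes off first (subtract 7), so sub: x = 1 or -15.

Answer: x ∈ {-15, 1}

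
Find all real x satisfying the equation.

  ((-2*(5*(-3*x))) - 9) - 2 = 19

Step 1. [((-2*(5*(-3*x))) - 9) - 2 = 19] add 2: x sits inside (… - 2) ⇒ sub: (-2*(5*(-3*x))) - 9 = 21.
Step 2. [(-2*(5*(-3*x))) - 9 = 21] -9 is outermost — add 9 both sides. So sub: -2*(5*(-3*x)) = 30.
Step 3. [-2*(5*(-3*x)) = 30] -2 out front; divide by -2 ⇒ div: 5*(-3*x) = -15.
Step 4. [5*(-3*x) = -15] 5·(inner) — divide through by 5, so div: -3*x = -3.
Step 5. [-3*x = -3] LHS = -3·(…); ÷-3 both sides, so div: x = 1.

Answer: x ∈ {1}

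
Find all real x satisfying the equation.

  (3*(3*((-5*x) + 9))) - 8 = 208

Step 1. [(3*(3*((-5*x) + 9))) - 8 = 208] add 8: x sits inside (… - 8), so sub: 3*(3*((-5*x) + 9)) = 216.
Step 2. [3*(3*((-5*x) + 9)) = 216] 3 out front; divide by 3, so div: 3*((-5*x) + 9) = 72.
Step 3. [3*((-5*x) + 9) = 72] 3·(inner) — divide through by 3. So div: (-5*x) + 9 = 24.
Step 4. [(-5*x) + 9 = 24] peel the +9: subtract 9 from each side. So sub: -5*x = 15.
Step 5. [-5*x = 15] leading coefficient -5: divide by -5 ⇒ div: x = -3.

Answer: x ∈ {-3}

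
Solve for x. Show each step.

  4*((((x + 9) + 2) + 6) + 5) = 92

Step 1. [4*((((x + 9) + 2) + 6) + 5) = 92] leading coefficient 4: divide by 4 ⇒ div: (((x + 9) + 2) + 6) + 5 = 23.
Step 2. [(((x + 9) + 2) + 6) + 5 = 23] 5 comes off first (subtract 5), so sub: ((x + 9) + 2) + 6 = 18.
Step 3. [((x + 9) + 2) + 6 = 18] 6 comes off first (subtract 6), so sub: (x + 9) + 2 = 12.
Step 4. [(x + 9) + 2 = 12] +2 is outermost — subtract 2 both sides, so sub: x + 9 = 10.
Step 5. [x + 9 = 10] the outer +9 inverts by subtracting 9. So sub: x = 1.

Answer: x ∈ {1}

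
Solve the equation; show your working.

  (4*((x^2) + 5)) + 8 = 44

Step 1. [(4*((x^2) + 5)) + 8 = 44] 4 | LHS and 4 | 44: pull 4 out, so factor: ((x^2) + 5) + 2 = 11.
Step 2. [((x^2) + 5) + 2 = 11] subtract 2: x sits inside (… + 2) ⇒ sub: (x^2) + 5 = 9.
Step 3. [(x^2) + 5 = 9] subtract 5: x sits inside (… + 5) ⇒ sub: x^2 = 4.
Step 4. [x^2 = 4] √ both sides: 4 ≥ 0 gives two branches, so sqrt: x = 2 or -2.

Answer: x ∈ {-2, 2}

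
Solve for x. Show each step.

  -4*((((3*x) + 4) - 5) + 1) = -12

Step 1. [-4*((((3*x) + 4) - 5) + 1) = -12] leading coefficient -4: divide by -4 ⇒ div: (((3*x) + 4) - 5) + 1 = 3.
Step 2. [(((3*x) + 4) - 5) + 1 = 3] +1 is outermost — subtract 1 both sides, so sub: ((3*x) + 4) - 5 = 2.
Step 3. [((3*x) + 4) - 5 = 2] 5 comes off first (add 5), so sub: (3*x) + 4 = 7.
Step 4. [(3*x) + 4 = 7] the outer +4 inverts by subtracting 4 ⇒ sub: 3*x = 3.
Step 5. [3*x = 3] leading coefficient 3: divide by 3 ⇒ div: x = 1.

Answer: x ∈ {1}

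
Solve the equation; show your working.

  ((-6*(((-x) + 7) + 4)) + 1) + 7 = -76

Step 1. [((-6*(((-x) + 7) + 4)) + 1) + 7 = -76] subtract 7: x sits inside (… + 7) ⇒ sub: (-6*(((-x) + 7) + 4)) + 1 = -83.
Step 2. [(-6*(((-x) + 7) + 4)) + 1 = -83] the outer +1 inverts by subtracting 1. So sub: -6*(((-x) + 7) + 4) = -84.
Step 3. [-6*(((-x) + 7) + 4) = -84] divide by the outer -6. So div: ((-x) + 7) + 4 = 14.
Step 4. [((-x) + 7) + 4 = 14] 4 comes off first (subtract 4). So sub: (-x) + 7 = 10.
Step 5. [(-x) + 7 = 10] subtract 7: x sits inside (… + 7) ⇒ sub: -x = 3.
Step 6. [-x = 3] flip signs both sides ⇒ neg: x = -3.

Answer: x ∈ {-3}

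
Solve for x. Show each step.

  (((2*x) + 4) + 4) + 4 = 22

Step 1. [(((2*x) + 4) + 4) + 4 = 22] +4 is outermost — subtract 4 both sides. So sub: ((2*x) + 4) + 4 = 18.
Step 2. [((2*x) + 4) + 4 = 18] subtract 4: x sits inside (… + 4). So sub: (2*x) + 4 = 14.
Step 3. [(2*x) + 4 = 14] the outer +4 inverts by subtracting 4. So sub: 2*x = 10.
Step 4. [2*x = 10] LHS = 2·(…); ÷2 both sides, so div: x = 5.

Answer: x ∈ {5}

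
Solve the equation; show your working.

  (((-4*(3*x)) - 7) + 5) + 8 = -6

Step 1. [(((-4*(3*x)) - 7) + 5) + 8 = -6] the outer +8 inverts by subtracting 8 ⇒ sub: ((-4*(3*x)) - 7) + 5 = -14.
Step 2. [((-4*(3*x)) - 7) + 5 = -14] 5 comes off first (subtract 5). So sub: (-4*(3*x)) - 7 = -19.
Step 3. [(-4*(3*x)) - 7 = -19] peel the -7: add 7 from each side. So sub: -4*(3*x) = -12.
Step 4. [-4*(3*x) = -12] -4 out front; divide by -4. So div: 3*x = 3.
Step 5. [3*x = 3] leading coefficient 3: divide by 3 ⇒ div: x = 1.

Answer: x ∈ {1}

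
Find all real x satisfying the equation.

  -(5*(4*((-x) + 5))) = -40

Step 1. [-(5*(4*((-x) + 5))) = -40] leading − — multiply by −1, so neg: 5*(4*((-x) + 5)) = 40.
Step 2. [5*(4*((-x) + 5)) = 40] LHS = 5·(…); ÷5 both sides. So div: 4*((-x) + 5) = 8.
Step 3. [4*((-x) + 5) = 8] divide by the outer 4, so div: (-x) + 5 = 2.
Step 4. [(-x) + 5 = 2] peel the +5: subtract 5 from each side, so sub: -x = -3.
Step 5. [-x = -3] leading − — multiply by −1 ⇒ neg: x = 3.

Answer: x ∈ {3}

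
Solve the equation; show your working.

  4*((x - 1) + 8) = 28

Step 1. [4*((x - 1) + 8) = 28] divide by the outer 4. So div: (x - 1) + 8 = 7.
Step 2. [(x - 1) + 8 = 7] +8 is outermost — subtract 8 both sides. So sub: x - 1 = -1.
Step 3. [x - 1 = -1] the outer -1 inverts by adding 1, so sub: x = 0.

Answer: x ∈ {0}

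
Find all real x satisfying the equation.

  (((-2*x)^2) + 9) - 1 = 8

Step 1. [(((-2*x)^2) + 9) - 1 = 8] the outer -1 inverts by adding 1 ⇒ sub: ((-2*x)^2) + 9 = 9.
Step 2. [((-2*x)^2) + 9 = 9] peel the +9: subtract 9 from each side. So sub: (-2*x)^2 = 0.
Step 3. [(-2*x)^2 = 0] √ both sides: 0 ≥ 0 gives two branches. So sqrt: -2*x = 0.
Step 4. [-2*x = 0] -2 out front; divide by -2. So div: x = 0.

Answer: x ∈ {0}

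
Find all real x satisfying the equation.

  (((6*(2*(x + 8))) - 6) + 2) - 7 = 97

Step 1. [(((6*(2*(x + 8))) - 6) + 2) - 7 = 97] peel the -7: add 7 from each side ⇒ sub: ((6*(2*(x + 8))) - 6) + 2 = 104.
Step 2. [((6*(2*(x + 8))) - 6) + 2 = 104] subtract 2: x sits inside (… + 2) ⇒ sub: (6*(2*(x + 8))) - 6 = 102.
Step 3. [(6*(2*(x + 8))) - 6 = 102] add 6: x sits inside (… - 6) ⇒ sub: 6*(2*(x + 8)) = 108.
Step 4. [6*(2*(x + 8)) = 108] LHS = 6·(…); ÷6 both sides, so div: 2*(x + 8) = 18.
Step 5. [2*(x + 8) = 18] leading coefficient 2: divide by 2. So div: x + 8 = 9.
Step 6. [x + 8 = 9] peel the +8: subtract 8 from each side. So sub: x = 1.

Answer: x ∈ {1}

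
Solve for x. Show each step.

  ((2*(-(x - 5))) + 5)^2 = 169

Step 1. [((2*(-(x - 5))) + 5)^2 = 169] 169 ≥ 0, LHS is (·)² — take ±√, so sqrt: (2*(-(x - 5))) + 5 = 13 or -13.
Step 2. [(2*(-(x - 5))) + 5 = 13 or -13] subtract 5: x sits inside (… + 5), so sub: 2*(-(x - 5)) = 8 or -18.
Step 3. [2*(-(x - 5)) = 8 or -18] LHS = 2·(…); ÷2 both sides. So div: -(x - 5) = 4 or -9.
Step 4. [-(x - 5) = 4 or -9] LHS negated; negate both sides, so neg: x - 5 = -4 or 9.
Step 5. [x - 5 = -4 or 9] add 5: x sits inside (… - 5), so sub: x = 1 or 14.

Answer: x ∈ {1, 14}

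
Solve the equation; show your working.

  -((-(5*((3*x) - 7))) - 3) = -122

Step 1. [-((-(5*((3*x) - 7))) - 3) = -122] leading − — multiply by −1, so neg: (-(5*((3*x) - 7))) - 3 = 122.
Step 2. [(-(5*((3*x) - 7))) - 3 = 122] -3 is outermost — add 3 both sides, so sub: -(5*((3*x) - 7)) = 125.
Step 3. [-(5*((3*x) - 7)) = 125] flip signs both sides ⇒ neg: 5*((3*x) - 7) = -125.
Step 4. [5*((3*x) - 7) = -125] 5 out front; divide by 5 ⇒ div: (3*x) - 7 = -25.
Step 5. [(3*x) - 7 = -25] peel the -7: add 7 from each side ⇒ sub: 3*x = -18.
Step 6. [3*x = -18] 3·(inner) — divide through by 3 ⇒ div: x = -6.

Answer: x ∈ {-6}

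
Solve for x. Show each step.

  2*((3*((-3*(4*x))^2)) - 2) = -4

Step 1. [2*((3*((-3*(4*x))^2)) - 2) = -4] LHS = 2·(…); ÷2 both sides ⇒ div: (3*((-3*(4*x))^2)) - 2 = -2.
Step 2. [(3*((-3*(4*x))^2)) - 2 = -2] the outer -2 inverts by adding 2 ⇒ sub: 3*((-3*(4*x))^2) = 0.
Step 3. [3*((-3*(4*x))^2) = 0] leading coefficient 3: divide by 3, so div: (-3*(4*x))^2 = 0.
Step 4. [(-3*(4*x))^2 = 0] √ both sides: 0 ≥ 0 gives two branches ⇒ sqrt: -3*(4*x) = 0.
Step 5. [-3*(4*x) = 0] -3 out front; divide by -3. So div: 4*x = 0.
Step 6. [4*x = 0] 4 out front; divide by 4. So div: x = 0.

Answer: x ∈ {0}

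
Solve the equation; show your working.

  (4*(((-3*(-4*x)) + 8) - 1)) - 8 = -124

Step 1. [(4*(((-3*(-4*x)) + 8) - 1)) - 8 = -124] 4 divides every term; factor it out ⇒ factor: (((-3*(-4*x)) + 8) - 1) - 2 = -31.
Step 2. [(((-3*(-4*x)) + 8) - 1) - 2 = -31] add 2: x sits inside (… - 2) ⇒ sub: ((-3*(-4*x)) + 8) - 1 = -29.
Step 3. [((-3*(-4*x)) + 8) - 1 = -29] 1 comes off first (add 1), so sub: (-3*(-4*x)) + 8 = -28.
Step 4. [(-3*(-4*x)) + 8 = -28] the outer +8 inverts by subtracting 8. So sub: -3*(-4*x) = -36.
Step 5. [-3*(-4*x) = -36] LHS = -3·(…); ÷-3 both sides, so div: -4*x = 12.
Step 6. [-4*x = 12] -4 out front; divide by -4 ⇒ div: x = -3.

Answer: x ∈ {-3}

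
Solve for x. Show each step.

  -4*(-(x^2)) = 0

Step 1. [-4*(-(x^2)) = 0] -4 out front; divide by -4, so div: -(x^2) = 0.
Step 2. [-(x^2) = 0] flip signs both sides, so neg: x^2 = 0.
Step 3. [x^2 = 0] LHS squared, RHS 0 ≥ 0: apply √ (±), so sqrt: x = 0.

Answer: x ∈ {0}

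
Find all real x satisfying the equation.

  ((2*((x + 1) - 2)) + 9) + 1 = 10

Step 1. [((2*((x + 1) - 2)) + 9) + 1 = 10] peel the +1: subtract 1 from each side ⇒ sub: (2*((x + 1) - 2)) + 9 = 9.
Step 2. [(2*((x + 1) - 2)) + 9 = 9] +9 is outermost — subtract 9 both sides, so sub: 2*((x + 1) - 2) = 0.
Step 3. [2*((x + 1) - 2) = 0] divide by the outer 2. So div: (x + 1) - 2 = 0.
Step 4. [(x + 1) - 2 = 0] the outer -2 inverts by adding 2 ⇒ sub: x + 1 = 2.
Step 5. [x + 1 = 2] subtract 1: x sits inside (… + 1) ⇒ sub: x = 1.

Answer: x ∈ {1}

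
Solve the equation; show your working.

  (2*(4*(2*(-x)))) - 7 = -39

Step 1. [(2*(4*(2*(-x)))) - 7 = -39] the outer -7 inverts by adding 7. So sub: 2*(4*(2*(-x))) = -32.
Step 2. [2*(4*(2*(-x))) = -32] LHS = 2·(…); ÷2 both sides, so div: 4*(2*(-x)) = -16.
Step 3. [4*(2*(-x)) = -16] leading coefficient 4: divide by 4 ⇒ div: 2*(-x) = -4.
Step 4. [2*(-x) = -4] LHS = 2·(…); ÷2 both sides, so div: -x = -2.
Step 5. [-x = -2] flip signs both sides. So neg: x = 2.

Answer: x ∈ {2}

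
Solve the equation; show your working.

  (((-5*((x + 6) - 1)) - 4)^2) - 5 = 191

Step 1. [(((-5*((x + 6) - 1)) - 4)^2) - 5 = 191] peel the -5: add 5 from each side ⇒ sub: ((-5*((x + 6) - 1)) - 4)^2 = 196.
Step 2. [((-5*((x + 6) - 1)) - 4)^2 = 196] 196 ≥ 0, LHS is (·)² — take ±√ ⇒ sqrt: (-5*((x + 6) - 1)) - 4 = 14 or -14.
Step 3. [(-5*((x + 6) - 1)) - 4 = 14 or -14] add 4: x sits inside (… - 4) ⇒ sub: -5*((x + 6) - 1) = 18 or -10.
Step 4. [-5*((x + 6) - 1) = 18 or -10] LHS = -5·(…); ÷-5 both sides ⇒ div: (x + 6) - 1 = -18/5 or 2.
Step 5. [(x + 6) - 1 = -18/5 or 2] add 1: x sits inside (… - 1) ⇒ sub: x + 6 = -13/5 or 3.
Step 6. [x + 6 = -13/5 or 3] the outer +6 inverts by subtracting 6, so sub: x = -43/5 or -3.

Answer: x ∈ {-43/5, -3}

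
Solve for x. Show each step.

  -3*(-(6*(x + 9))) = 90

Step 1. [-3*(-(6*(x + 9))) = 90] leading coefficient -3: divide by -3, so div: -(6*(x + 9)) = -30.
Step 2. [-(6*(x + 9)) = -30] LHS negated; negate both sides ⇒ neg: 6*(x + 9) = 30.
Step 3. [6*(x + 9) = 30] 6·(inner) — divide through by 6, so div: x + 9 = 5.
Step 4. [x + 9 = 5] +9 is outermost — subtract 9 both sides ⇒ sub: x = -4.

Answer: x ∈ {-4}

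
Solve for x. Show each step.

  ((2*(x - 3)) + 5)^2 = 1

Step 1. [((2*(x - 3)) + 5)^2 = 1] 1 ≥ 0, LHS is (·)² — take ±√, so sqrt: (2*(x - 3)) + 5 = 1 or -1.
Step 2. [(2*(x - 3)) + 5 = 1 or -1] subtract 5: x sits inside (… + 5). So sub: 2*(x - 3) = -4 or -6.
Step 3. [2*(x - 3) = -4 or -6] 2 out front; divide by 2, so div: x - 3 = -2 or -3.
Step 4. [x - 3 = -2 or -3] the outer -3 inverts by adding 3. So sub: x = 1 or 0.

Answer: x ∈ {0, 1}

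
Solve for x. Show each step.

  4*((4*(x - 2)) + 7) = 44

Step 1. [4*((4*(x - 2)) + 7) = 44] 4·(inner) — divide through by 4 ⇒ div: (4*(x - 2)) + 7 = 11.
Step 2. [(4*(x - 2)) + 7 = 11] peel the +7: subtract 7 from each side, so sub: 4*(x - 2) = 4.
Step 3. [4*(x - 2) = 4] 4·(inner) — divide through by 4. So div: x - 2 = 1.
Step 4. [x - 2 = 1] the outer -2 inverts by adding 2. So sub: x = 3.

Answer: x ∈ {3}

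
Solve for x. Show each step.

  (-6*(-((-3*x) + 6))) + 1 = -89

Step 1. [(-6*(-((-3*x) + 6))) + 1 = -89] peel the +1: subtract 1 from each side, so sub: -6*(-((-3*x) + 6)) = -90.
Step 2. [-6*(-((-3*x) + 6)) = -90] LHS = -6·(…); ÷-6 both sides. So div: -((-3*x) + 6) = 15.
Step 3. [-((-3*x) + 6) = 15] flip signs both sides. So neg: (-3*x) + 6 = -15.
Step 4. [(-3*x) + 6 = -15] -3 divides every term; factor it out. So factor: x - 2 = 5.
Step 5. [x - 2 = 5] peel the -2: add 2 from each side ⇒ sub: x = 7.

Answer: x ∈ {7}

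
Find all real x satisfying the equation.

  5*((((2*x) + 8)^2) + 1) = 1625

Step 1. [5*((((2*x) + 8)^2) + 1) = 1625] 5·(inner) — divide through by 5. So div: (((2*x) + 8)^2) + 1 = 325.
Step 2. [(((2*x) + 8)^2) + 1 = 325] subtract 1: x sits inside (… + 1), so sub: ((2*x) + 8)^2 = 324.
Step 3. [((2*x) + 8)^2 = 324] √ both sides: 324 ≥ 0 gives two branches. So sqrt: (2*x) + 8 = 18 or -18.
Step 4. [(2*x) + 8 = 18 or -18] 2 | LHS and 2 | 18 or -18: pull 2 out ⇒ factor: x + 4 = 9 or -9.
Step 5. [x + 4 = 9 or -9] 4 comes off first (subtract 4), so sub: x = 5 or -13.

Answer: x ∈ {-13, 5}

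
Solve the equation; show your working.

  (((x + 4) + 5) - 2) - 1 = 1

Step 1. [(((x + 4) + 5) - 2) - 1 = 1] 1 comes off first (add 1) ⇒ sub: ((x + 4) + 5) - 2 = 2.
Step 2. [((x + 4) + 5) - 2 = 2] peel the -2: add 2 from each side, so sub: (x + 4) + 5 = 4.
Step 3. [(x + 4) + 5 = 4] subtract 5: x sits inside (… + 5). So sub: x + 4 = -1.
Step 4. [x + 4 = -1] subtract 4: x sits inside (… + 4). So sub: x = -5.

Answer: x ∈ {-5}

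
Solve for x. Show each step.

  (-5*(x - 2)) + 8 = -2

Step 1. [(-5*(x - 2)) + 8 = -2] subtract 8: x sits inside (… + 8). So sub: -5*(x - 2) = -10.
Step 2. [-5*(x - 2) = -10] leading coefficient -5: divide by -5 ⇒ div: x - 2 = 2.
Step 3. [x - 2 = 2] -2 is outermost — add 2 both sides, so sub: x = 4.

Answer: x ∈ {4}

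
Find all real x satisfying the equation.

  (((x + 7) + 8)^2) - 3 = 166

Step 1. [(((x + 7) + 8)^2) - 3 = 166] -3 is outermost — add 3 both sides. So sub: ((x + 7) + 8)^2 = 169.
Step 2. [((x + 7) + 8)^2 = 169] 169 ≥ 0, LHS is (·)² — take ±√ ⇒ sqrt: (x + 7) + 8 = 13 or -13.
Step 3. [(x + 7) + 8 = 13 or -13] 8 comes off first (subtract 8), so sub: x + 7 = 5 or -21.
Step 4. [x + 7 = 5 or -21] subtract 7: x sits inside (… + 7). So sub: x = -2 or -28.

Answer: x ∈ {-28, -2}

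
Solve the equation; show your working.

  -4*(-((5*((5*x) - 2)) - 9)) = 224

Step 1. [-4*(-((5*((5*x) - 2)) - 9)) = 224] -4·(inner) — divide through by -4. So div: -((5*((5*x) - 2)) - 9) = -56.
Step 2. [-((5*((5*x) - 2)) - 9) = -56] leading − — multiply by −1 ⇒ neg: (5*((5*x) - 2)) - 9 = 56.
Step 3. [(5*((5*x) - 2)) - 9 = 56] 9 comes off first (add 9). So sub: 5*((5*x) - 2) = 65.
Step 4. [5*((5*x) - 2) = 65] leading coefficient 5: divide by 5 ⇒ div: (5*x) - 2 = 13.
Step 5. [(5*x) - 2 = 13] 2 comes off first (add 2) ⇒ sub: 5*x = 15.
Step 6. [5*x = 15] 5 out front; divide by 5, so div: x = 3.

Answer: x ∈ {3}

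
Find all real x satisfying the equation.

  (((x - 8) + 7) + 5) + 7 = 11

Step 1. [(((x - 8) + 7) + 5) + 7 = 11] subtract 7: x sits inside (… + 7) ⇒ sub: ((x - 8) + 7) + 5 = 4.
Step 2. [((x - 8) + 7) + 5 = 4] the outer +5 inverts by subtracting 5. So sub: (x - 8) + 7 = -1.
Step 3. [(x - 8) + 7 = -1] subtract 7: x sits inside (… + 7). So sub: x - 8 = -8.
Step 4. [x - 8 = -8] peel the -8: add 8 from each side. So sub: x = 0.

Answer: x ∈ {0}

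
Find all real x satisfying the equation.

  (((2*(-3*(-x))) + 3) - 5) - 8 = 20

Step 1. [(((2*(-3*(-x))) + 3) - 5) - 8 = 20] add 8: x sits inside (… - 8) ⇒ sub: ((2*(-3*(-x))) + 3) - 5 = 28.
Step 2. [((2*(-3*(-x))) + 3) - 5 = 28] the outer -5 inverts by adding 5, so sub: (2*(-3*(-x))) + 3 = 33.
Step 3. [(2*(-3*(-x))) + 3 = 33] 3 comes off first (subtract 3) ⇒ sub: 2*(-3*(-x)) = 30.
Step 4. [2*(-3*(-x)) = 30] divide by the outer 2 ⇒ div: -3*(-x) = 15.
Step 5. [-3*(-x) = 15] LHS = -3·(…); ÷-3 both sides, so div: -x = -5.
Step 6. [-x = -5] LHS negated; negate both sides. So neg: x = 5.

Answer: x ∈ {5}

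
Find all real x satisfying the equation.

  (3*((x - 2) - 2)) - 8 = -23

Step 1. [(3*((x - 2) - 2)) - 8 = -23] the outer -8 inverts by adding 8. So sub: 3*((x - 2) - 2) = -15.
Step 2. [3*((x - 2) - 2) = -15] divide by the outer 3. So div: (x - 2) - 2 = -5.
Step 3. [(x - 2) - 2 = -5] 2 comes off first (add 2). So sub: x - 2 = -3.
Step 4. [x - 2 = -3] the outer -2 inverts by adding 2 ⇒ sub: x = -1.

Answer: x ∈ {-1}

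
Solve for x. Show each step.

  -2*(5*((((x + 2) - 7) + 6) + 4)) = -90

Step 1. [-2*(5*((((x + 2) - 7) + 6) + 4)) = -90] leading coefficient -2: divide by -2, so div: 5*((((x + 2) - 7) + 6) + 4) = 45.
Step 2. [5*((((x + 2) - 7) + 6) + 4) = 45] 5·(inner) — divide through by 5, so div: (((x + 2) - 7) + 6) + 4 = 9.
Step 3. [(((x + 2) - 7) + 6) + 4 = 9] +4 is outermost — subtract 4 both sides ⇒ sub: ((x + 2) - 7) + 6 = 5.
Step 4. [((x + 2) - 7) + 6 = 5] the outer +6 inverts by subtracting 6 ⇒ sub: (x + 2) - 7 = -1.
Step 5. [(x + 2) - 7 = -1] the outer -7 inverts by adding 7, so sub: x + 2 = 6.
Step 6. [x + 2 = 6] 2 comes off first (subtract 2), so sub: x = 4.

Answer: x ∈ {4}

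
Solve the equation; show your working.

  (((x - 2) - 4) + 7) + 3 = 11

Step 1. [(((x - 2) - 4) + 7) + 3 = 11] +3 is outermost — subtract 3 both sides ⇒ sub: ((x - 2) - 4) + 7 = 8.
Step 2. [((x - 2) - 4) + 7 = 8] +7 is outermost — subtract 7 both sides ⇒ sub: (x - 2) - 4 = 1.
Step 3. [(x - 2) - 4 = 1] add 4: x sits inside (… - 4). So sub: x - 2 = 5.
Step 4. [x - 2 = 5] peel the -2: add 2 from each side ⇒ sub: x = 7.

Answer: x ∈ {7}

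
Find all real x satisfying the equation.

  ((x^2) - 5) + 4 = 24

Step 1. [((x^2) - 5) + 4 = 24] +4 is outermost — subtract 4 both sides, so sub: (x^2) - 5 = 20.
Step 2. [(x^2) - 5 = 20] -5 is outermost — add 5 both sides ⇒ sub: x^2 = 25.
Step 3. [x^2 = 25] √ both sides: 25 ≥ 0 gives two branches, so sqrt: x = 5 or -5.

Answer: x ∈ {-5, 5}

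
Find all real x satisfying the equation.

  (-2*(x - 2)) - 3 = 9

Step 1. [(-2*(x - 2)) - 3 = 9] the outer -3 inverts by adding 3. So sub: -2*(x - 2) = 12.
Step 2. [-2*(x - 2) = 12] leading coefficient -2: divide by -2, so div: x - 2 = -6.
Step 3. [x - 2 = -6] add 2: x sits inside (… - 2). So sub: x = -4.

Answer: x ∈ {-4}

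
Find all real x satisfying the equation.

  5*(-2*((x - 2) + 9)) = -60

Step 1. [5*(-2*((x - 2) + 9)) = -60] 5 out front; divide by 5 ⇒ div: -2*((x - 2) + 9) = -12.
Step 2. [-2*((x - 2) + 9) = -12] -2 out front; divide by -2. So div: (x - 2) + 9 = 6.
Step 3. [(x - 2) + 9 = 6] peel the +9: subtract 9 from each side ⇒ sub: x - 2 = -3.
Step 4. [x - 2 = -3] the outer -2 inverts by adding 2. So sub: x = -1.

Answer: x ∈ {-1}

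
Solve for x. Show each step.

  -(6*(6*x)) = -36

Step 1. [-(6*(6*x)) = -36] LHS negated; negate both sides. So neg: 6*(6*x) = 36.
Step 2. [6*(6*x) = 36] LHS = 6·(…); ÷6 both sides ⇒ div: 6*x = 6.
Step 3. [6*x = 6] leading coefficient 6: divide by 6. So div: x = 1.

Answer: x ∈ {1}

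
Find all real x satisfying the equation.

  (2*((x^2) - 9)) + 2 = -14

Step 1. [(2*((x^2) - 9)) + 2 = -14] 2 | LHS and 2 | -14: pull 2 out ⇒ factor: ((x^2) - 9) + 1 = -7.
Step 2. [((x^2) - 9) + 1 = -7] peel the +1: subtract 1 from each side. So sub: (x^2) - 9 = -8.
Step 3. [(x^2) - 9 = -8] 9 comes off first (add 9). So sub: x^2 = 1.
Step 4. [x^2 = 1] √ both sides: 1 ≥ 0 gives two branches ⇒ sqrt: x = 1 or -1.

Answer: x ∈ {-1, 1}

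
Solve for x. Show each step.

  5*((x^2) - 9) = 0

Step 1. [5*((x^2) - 9) = 0] LHS = 5·(…); ÷5 both sides ⇒ div: (x^2) - 9 = 0.
Step 2. [(x^2) - 9 = 0] add 9: x sits inside (… - 9), so sub: x^2 = 9.
Step 3. [x^2 = 9] LHS squared, RHS 9 ≥ 0: apply √ (±), so sqrt: x = 3 or -3.

Answer: x ∈ {-3, 3}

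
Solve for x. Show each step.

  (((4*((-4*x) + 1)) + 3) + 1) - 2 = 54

Step 1. [(((4*((-4*x) + 1)) + 3) + 1) - 2 = 54] peel the -2: add 2 from each side. So sub: ((4*((-4*x) + 1)) + 3) + 1 = 56.
Step 2. [((4*((-4*x) + 1)) + 3) + 1 = 56] peel the +1: subtract 1 from each side. So sub: (4*((-4*x) + 1)) + 3 = 55.
Step 3. [(4*((-4*x) + 1)) + 3 = 55] subtract 3: x sits inside (… + 3), so sub: 4*((-4*x) + 1) = 52.
Step 4. [4*((-4*x) + 1) = 52] divide by the outer 4, so div: (-4*x) + 1 = 13.
Step 5. [(-4*x) + 1 = 13] peel the +1: subtract 1 from each side ⇒ sub: -4*x = 12.
Step 6. [-4*x = 12] -4 out front; divide by -4 ⇒ div: x = -3.

Answer: x ∈ {-3}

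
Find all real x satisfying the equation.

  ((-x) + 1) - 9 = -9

Step 1. [((-x) + 1) - 9 = -9] -9 is outermost — add 9 both sides. So sub: (-x) + 1 = 0.
Step 2. [(-x) + 1 = 0] subtract 1: x sits inside (… + 1). So sub: -x = -1.
Step 3. [-x = -1] flip signs both sides, so neg: x = 1.

Answer: x ∈ {1}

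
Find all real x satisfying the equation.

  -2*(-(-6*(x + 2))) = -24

Step 1. [-2*(-(-6*(x + 2))) = -24] -2 out front; divide by -2. So div: -(-6*(x + 2)) = 12.
Step 2. [-(-6*(x + 2)) = 12] flip signs both sides, so neg: -6*(x + 2) = -12.
Step 3. [-6*(x + 2) = -12] divide by the outer -6, so div: x + 2 = 2.
Step 4. [x + 2 = 2] +2 is outermost — subtract 2 both sides, so sub: x = 0.

Answer: x ∈ {0}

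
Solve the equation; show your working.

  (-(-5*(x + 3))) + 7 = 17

Step 1. [(-(-5*(x + 3))) + 7 = 17] subtract 7: x sits inside (… + 7). So sub: -(-5*(x + 3)) = 10.
Step 2. [-(-5*(x + 3)) = 10] LHS negated; negate both sides ⇒ neg: -5*(x + 3) = -10.
Step 3. [-5*(x + 3) = -10] LHS = -5·(…); ÷-5 both sides. So div: x + 3 = 2.
Step 4. [x + 3 = 2] 3 comes off first (subtract 3). So sub: x = -1.

Answer: x ∈ {-1}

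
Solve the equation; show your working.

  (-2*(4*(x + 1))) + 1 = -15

Step 1. [(-2*(4*(x + 1))) + 1 = -15] peel the +1: subtract 1 from each side ⇒ sub: -2*(4*(x + 1)) = -16.
Step 2. [-2*(4*(x + 1)) = -16] -2·(inner) — divide through by -2 ⇒ div: 4*(x + 1) = 8.
Step 3. [4*(x + 1) = 8] 4·(inner) — divide through by 4. So div: x + 1 = 2.
Step 4. [x + 1 = 2] subtract 1: x sits inside (… + 1) ⇒ sub: x = 1.

Answer: x ∈ {1}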